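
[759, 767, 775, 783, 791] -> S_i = 759 + 8*i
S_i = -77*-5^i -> [-77, 385, -1925, 9625, -48125]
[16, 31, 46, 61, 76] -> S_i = 16 + 15*i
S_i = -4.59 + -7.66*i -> [-4.59, -12.25, -19.91, -27.57, -35.23]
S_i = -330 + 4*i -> [-330, -326, -322, -318, -314]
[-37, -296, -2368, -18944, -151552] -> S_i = -37*8^i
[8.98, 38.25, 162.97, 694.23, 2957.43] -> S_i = 8.98*4.26^i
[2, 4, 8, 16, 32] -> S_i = 2*2^i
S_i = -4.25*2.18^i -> [-4.25, -9.26, -20.2, -44.03, -95.99]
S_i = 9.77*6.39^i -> [9.77, 62.43, 398.93, 2549.16, 16289.13]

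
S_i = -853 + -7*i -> [-853, -860, -867, -874, -881]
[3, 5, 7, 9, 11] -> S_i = 3 + 2*i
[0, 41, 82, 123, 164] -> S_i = 0 + 41*i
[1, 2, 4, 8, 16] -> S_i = 1*2^i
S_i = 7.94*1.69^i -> [7.94, 13.42, 22.68, 38.32, 64.77]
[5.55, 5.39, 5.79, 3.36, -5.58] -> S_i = Random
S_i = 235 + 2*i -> [235, 237, 239, 241, 243]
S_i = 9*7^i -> [9, 63, 441, 3087, 21609]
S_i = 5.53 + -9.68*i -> [5.53, -4.15, -13.83, -23.51, -33.19]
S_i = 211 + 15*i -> [211, 226, 241, 256, 271]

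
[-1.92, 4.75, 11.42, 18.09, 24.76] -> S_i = -1.92 + 6.67*i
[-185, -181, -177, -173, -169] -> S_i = -185 + 4*i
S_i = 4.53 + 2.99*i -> [4.53, 7.52, 10.51, 13.5, 16.49]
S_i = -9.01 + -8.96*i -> [-9.01, -17.97, -26.93, -35.89, -44.85]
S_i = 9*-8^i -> [9, -72, 576, -4608, 36864]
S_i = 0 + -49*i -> [0, -49, -98, -147, -196]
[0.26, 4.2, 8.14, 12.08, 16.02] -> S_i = 0.26 + 3.94*i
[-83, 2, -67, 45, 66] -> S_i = Random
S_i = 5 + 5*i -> [5, 10, 15, 20, 25]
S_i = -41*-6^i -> [-41, 246, -1476, 8856, -53136]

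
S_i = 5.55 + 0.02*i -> [5.55, 5.57, 5.59, 5.61, 5.63]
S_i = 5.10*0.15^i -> [5.1, 0.76, 0.11, 0.02, 0.0]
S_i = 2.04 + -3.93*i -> [2.04, -1.89, -5.82, -9.75, -13.68]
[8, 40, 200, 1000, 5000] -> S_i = 8*5^i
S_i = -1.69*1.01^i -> [-1.69, -1.71, -1.72, -1.74, -1.76]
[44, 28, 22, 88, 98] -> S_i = Random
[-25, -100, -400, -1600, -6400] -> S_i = -25*4^i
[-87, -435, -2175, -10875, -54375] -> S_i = -87*5^i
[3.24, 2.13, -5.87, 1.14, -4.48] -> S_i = Random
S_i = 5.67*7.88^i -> [5.67, 44.68, 352.08, 2774.35, 21861.9]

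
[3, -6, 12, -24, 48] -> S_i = 3*-2^i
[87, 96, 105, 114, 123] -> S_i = 87 + 9*i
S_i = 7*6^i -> [7, 42, 252, 1512, 9072]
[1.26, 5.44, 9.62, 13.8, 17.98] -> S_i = 1.26 + 4.18*i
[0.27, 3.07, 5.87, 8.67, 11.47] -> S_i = 0.27 + 2.80*i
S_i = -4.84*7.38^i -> [-4.84, -35.72, -263.61, -1945.42, -14357.23]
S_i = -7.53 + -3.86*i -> [-7.53, -11.39, -15.25, -19.11, -22.97]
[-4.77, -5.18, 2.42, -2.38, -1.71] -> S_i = Random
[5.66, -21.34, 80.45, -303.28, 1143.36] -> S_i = 5.66*(-3.77)^i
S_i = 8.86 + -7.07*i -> [8.86, 1.79, -5.28, -12.35, -19.42]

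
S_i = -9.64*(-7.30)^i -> [-9.64, 70.37, -513.72, 3750.12, -27375.9]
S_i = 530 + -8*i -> [530, 522, 514, 506, 498]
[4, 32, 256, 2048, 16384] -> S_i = 4*8^i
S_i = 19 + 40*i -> [19, 59, 99, 139, 179]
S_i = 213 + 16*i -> [213, 229, 245, 261, 277]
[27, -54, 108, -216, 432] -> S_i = 27*-2^i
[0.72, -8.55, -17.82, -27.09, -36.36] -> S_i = 0.72 + -9.27*i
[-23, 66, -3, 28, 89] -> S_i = Random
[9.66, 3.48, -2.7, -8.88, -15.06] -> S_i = 9.66 + -6.18*i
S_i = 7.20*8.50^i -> [7.2, 61.2, 520.2, 4421.7, 37584.45]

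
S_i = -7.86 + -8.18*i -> [-7.86, -16.04, -24.22, -32.4, -40.58]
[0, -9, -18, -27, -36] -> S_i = 0 + -9*i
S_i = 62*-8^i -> [62, -496, 3968, -31744, 253952]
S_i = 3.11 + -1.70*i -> [3.11, 1.41, -0.29, -1.99, -3.69]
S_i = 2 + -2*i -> [2, 0, -2, -4, -6]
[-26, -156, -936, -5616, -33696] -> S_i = -26*6^i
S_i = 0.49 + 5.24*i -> [0.49, 5.73, 10.97, 16.21, 21.45]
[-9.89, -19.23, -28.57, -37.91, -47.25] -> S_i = -9.89 + -9.34*i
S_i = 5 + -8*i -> [5, -3, -11, -19, -27]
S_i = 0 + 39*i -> [0, 39, 78, 117, 156]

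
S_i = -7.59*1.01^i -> [-7.59, -7.67, -7.74, -7.82, -7.9]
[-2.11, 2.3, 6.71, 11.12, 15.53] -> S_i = -2.11 + 4.41*i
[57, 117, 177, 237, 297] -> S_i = 57 + 60*i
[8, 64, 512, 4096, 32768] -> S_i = 8*8^i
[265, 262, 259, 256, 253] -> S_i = 265 + -3*i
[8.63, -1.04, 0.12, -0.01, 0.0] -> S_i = 8.63*(-0.12)^i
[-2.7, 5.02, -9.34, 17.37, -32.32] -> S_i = -2.70*(-1.86)^i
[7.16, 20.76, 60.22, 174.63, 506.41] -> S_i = 7.16*2.90^i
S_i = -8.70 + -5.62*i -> [-8.7, -14.32, -19.94, -25.56, -31.18]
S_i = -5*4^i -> [-5, -20, -80, -320, -1280]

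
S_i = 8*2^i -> [8, 16, 32, 64, 128]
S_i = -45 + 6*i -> [-45, -39, -33, -27, -21]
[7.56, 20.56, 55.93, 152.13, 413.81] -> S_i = 7.56*2.72^i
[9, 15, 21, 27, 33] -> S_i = 9 + 6*i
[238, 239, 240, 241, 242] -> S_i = 238 + 1*i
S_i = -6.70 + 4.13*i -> [-6.7, -2.57, 1.56, 5.69, 9.82]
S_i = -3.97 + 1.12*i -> [-3.97, -2.85, -1.73, -0.61, 0.51]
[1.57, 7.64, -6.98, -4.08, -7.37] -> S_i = Random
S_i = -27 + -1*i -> [-27, -28, -29, -30, -31]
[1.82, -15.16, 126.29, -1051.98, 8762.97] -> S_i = 1.82*(-8.33)^i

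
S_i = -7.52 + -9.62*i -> [-7.52, -17.14, -26.76, -36.38, -46.0]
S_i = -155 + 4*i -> [-155, -151, -147, -143, -139]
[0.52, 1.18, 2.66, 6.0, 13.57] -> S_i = 0.52*2.26^i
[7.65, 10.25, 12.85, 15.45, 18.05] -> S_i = 7.65 + 2.60*i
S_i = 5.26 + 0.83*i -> [5.26, 6.09, 6.92, 7.75, 8.58]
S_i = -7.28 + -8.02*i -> [-7.28, -15.3, -23.32, -31.34, -39.36]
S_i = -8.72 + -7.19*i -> [-8.72, -15.91, -23.1, -30.29, -37.48]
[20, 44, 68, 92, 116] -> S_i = 20 + 24*i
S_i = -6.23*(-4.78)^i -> [-6.23, 29.78, -142.35, 680.41, -3252.37]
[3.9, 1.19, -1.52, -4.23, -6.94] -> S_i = 3.90 + -2.71*i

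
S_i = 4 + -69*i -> [4, -65, -134, -203, -272]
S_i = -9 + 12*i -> [-9, 3, 15, 27, 39]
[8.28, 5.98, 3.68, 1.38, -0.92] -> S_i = 8.28 + -2.30*i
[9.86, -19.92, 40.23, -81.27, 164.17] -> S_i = 9.86*(-2.02)^i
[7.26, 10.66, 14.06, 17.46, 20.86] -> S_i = 7.26 + 3.40*i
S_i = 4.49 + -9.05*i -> [4.49, -4.56, -13.61, -22.66, -31.71]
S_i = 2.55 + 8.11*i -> [2.55, 10.66, 18.77, 26.88, 34.99]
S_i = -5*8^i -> [-5, -40, -320, -2560, -20480]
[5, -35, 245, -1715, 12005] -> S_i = 5*-7^i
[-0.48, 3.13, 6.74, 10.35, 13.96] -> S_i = -0.48 + 3.61*i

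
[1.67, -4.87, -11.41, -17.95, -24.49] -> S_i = 1.67 + -6.54*i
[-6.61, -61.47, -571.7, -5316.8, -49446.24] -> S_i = -6.61*9.30^i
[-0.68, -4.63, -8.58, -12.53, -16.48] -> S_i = -0.68 + -3.95*i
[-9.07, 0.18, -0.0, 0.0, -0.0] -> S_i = -9.07*(-0.02)^i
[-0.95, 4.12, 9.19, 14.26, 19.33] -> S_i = -0.95 + 5.07*i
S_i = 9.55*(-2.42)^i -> [9.55, -23.11, 55.93, -135.35, 327.54]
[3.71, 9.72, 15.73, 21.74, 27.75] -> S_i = 3.71 + 6.01*i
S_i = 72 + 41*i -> [72, 113, 154, 195, 236]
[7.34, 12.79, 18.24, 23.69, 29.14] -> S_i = 7.34 + 5.45*i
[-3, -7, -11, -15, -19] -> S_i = -3 + -4*i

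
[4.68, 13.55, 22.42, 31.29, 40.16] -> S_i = 4.68 + 8.87*i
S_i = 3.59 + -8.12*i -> [3.59, -4.53, -12.65, -20.77, -28.89]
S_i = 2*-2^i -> [2, -4, 8, -16, 32]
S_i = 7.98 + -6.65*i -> [7.98, 1.33, -5.32, -11.97, -18.62]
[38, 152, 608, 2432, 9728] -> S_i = 38*4^i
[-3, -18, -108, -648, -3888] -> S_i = -3*6^i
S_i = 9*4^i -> [9, 36, 144, 576, 2304]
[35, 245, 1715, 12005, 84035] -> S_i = 35*7^i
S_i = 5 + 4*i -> [5, 9, 13, 17, 21]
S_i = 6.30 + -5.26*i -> [6.3, 1.04, -4.22, -9.48, -14.74]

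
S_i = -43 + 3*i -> [-43, -40, -37, -34, -31]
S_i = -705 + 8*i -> [-705, -697, -689, -681, -673]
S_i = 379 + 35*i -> [379, 414, 449, 484, 519]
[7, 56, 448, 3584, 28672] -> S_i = 7*8^i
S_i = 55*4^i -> [55, 220, 880, 3520, 14080]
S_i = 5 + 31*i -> [5, 36, 67, 98, 129]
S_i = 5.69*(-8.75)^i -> [5.69, -49.79, 435.64, -3811.86, 33353.74]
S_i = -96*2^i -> [-96, -192, -384, -768, -1536]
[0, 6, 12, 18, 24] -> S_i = 0 + 6*i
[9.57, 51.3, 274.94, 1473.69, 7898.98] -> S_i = 9.57*5.36^i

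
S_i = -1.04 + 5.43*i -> [-1.04, 4.39, 9.82, 15.25, 20.68]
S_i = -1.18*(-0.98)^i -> [-1.18, 1.16, -1.13, 1.11, -1.09]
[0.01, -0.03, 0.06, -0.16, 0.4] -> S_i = 0.01*(-2.51)^i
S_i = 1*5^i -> [1, 5, 25, 125, 625]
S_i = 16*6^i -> [16, 96, 576, 3456, 20736]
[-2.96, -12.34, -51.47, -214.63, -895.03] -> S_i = -2.96*4.17^i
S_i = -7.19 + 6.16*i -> [-7.19, -1.03, 5.13, 11.29, 17.45]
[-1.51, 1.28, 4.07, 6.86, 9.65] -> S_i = -1.51 + 2.79*i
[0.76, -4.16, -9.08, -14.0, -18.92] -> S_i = 0.76 + -4.92*i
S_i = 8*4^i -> [8, 32, 128, 512, 2048]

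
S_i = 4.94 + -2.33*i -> [4.94, 2.61, 0.28, -2.05, -4.38]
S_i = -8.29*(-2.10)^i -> [-8.29, 17.41, -36.56, 76.77, -161.22]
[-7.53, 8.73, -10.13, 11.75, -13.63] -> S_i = -7.53*(-1.16)^i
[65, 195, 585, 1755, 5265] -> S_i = 65*3^i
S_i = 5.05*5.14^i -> [5.05, 25.96, 133.42, 685.77, 3524.88]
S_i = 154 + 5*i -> [154, 159, 164, 169, 174]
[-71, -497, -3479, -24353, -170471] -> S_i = -71*7^i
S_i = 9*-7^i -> [9, -63, 441, -3087, 21609]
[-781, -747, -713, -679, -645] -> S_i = -781 + 34*i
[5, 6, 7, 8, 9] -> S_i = 5 + 1*i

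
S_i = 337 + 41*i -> [337, 378, 419, 460, 501]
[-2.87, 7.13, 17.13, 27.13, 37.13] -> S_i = -2.87 + 10.00*i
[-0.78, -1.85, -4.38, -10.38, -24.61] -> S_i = -0.78*2.37^i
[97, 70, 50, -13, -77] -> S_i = Random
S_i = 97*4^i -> [97, 388, 1552, 6208, 24832]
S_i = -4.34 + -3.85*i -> [-4.34, -8.19, -12.04, -15.89, -19.74]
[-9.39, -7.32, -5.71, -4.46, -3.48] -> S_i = -9.39*0.78^i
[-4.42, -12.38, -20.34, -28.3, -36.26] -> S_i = -4.42 + -7.96*i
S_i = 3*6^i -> [3, 18, 108, 648, 3888]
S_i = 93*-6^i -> [93, -558, 3348, -20088, 120528]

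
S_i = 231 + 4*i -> [231, 235, 239, 243, 247]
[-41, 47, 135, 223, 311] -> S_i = -41 + 88*i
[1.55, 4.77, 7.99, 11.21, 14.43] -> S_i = 1.55 + 3.22*i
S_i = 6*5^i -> [6, 30, 150, 750, 3750]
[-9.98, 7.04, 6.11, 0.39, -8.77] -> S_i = Random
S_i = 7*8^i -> [7, 56, 448, 3584, 28672]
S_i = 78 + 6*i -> [78, 84, 90, 96, 102]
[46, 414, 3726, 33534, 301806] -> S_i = 46*9^i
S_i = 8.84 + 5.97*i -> [8.84, 14.81, 20.78, 26.75, 32.72]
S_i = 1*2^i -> [1, 2, 4, 8, 16]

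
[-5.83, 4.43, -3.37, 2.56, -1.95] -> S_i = -5.83*(-0.76)^i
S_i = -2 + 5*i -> [-2, 3, 8, 13, 18]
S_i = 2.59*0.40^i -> [2.59, 1.04, 0.41, 0.17, 0.07]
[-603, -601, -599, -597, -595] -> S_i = -603 + 2*i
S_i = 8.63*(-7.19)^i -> [8.63, -62.05, 446.14, -3207.73, 23063.56]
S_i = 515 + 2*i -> [515, 517, 519, 521, 523]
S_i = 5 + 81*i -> [5, 86, 167, 248, 329]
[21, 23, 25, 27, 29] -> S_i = 21 + 2*i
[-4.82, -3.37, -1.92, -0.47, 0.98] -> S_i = -4.82 + 1.45*i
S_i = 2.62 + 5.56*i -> [2.62, 8.18, 13.74, 19.3, 24.86]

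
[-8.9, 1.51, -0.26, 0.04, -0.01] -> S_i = -8.90*(-0.17)^i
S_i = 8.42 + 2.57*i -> [8.42, 10.99, 13.56, 16.13, 18.7]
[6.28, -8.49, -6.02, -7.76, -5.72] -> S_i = Random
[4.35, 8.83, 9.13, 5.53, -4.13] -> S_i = Random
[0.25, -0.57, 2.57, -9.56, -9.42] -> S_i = Random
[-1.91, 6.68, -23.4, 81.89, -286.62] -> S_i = -1.91*(-3.50)^i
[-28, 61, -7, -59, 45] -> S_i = Random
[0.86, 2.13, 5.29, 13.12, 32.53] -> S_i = 0.86*2.48^i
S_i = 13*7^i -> [13, 91, 637, 4459, 31213]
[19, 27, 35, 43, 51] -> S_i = 19 + 8*i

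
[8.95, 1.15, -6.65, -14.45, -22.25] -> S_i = 8.95 + -7.80*i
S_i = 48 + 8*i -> [48, 56, 64, 72, 80]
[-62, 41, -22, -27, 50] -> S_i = Random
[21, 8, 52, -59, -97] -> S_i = Random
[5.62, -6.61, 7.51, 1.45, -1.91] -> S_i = Random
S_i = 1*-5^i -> [1, -5, 25, -125, 625]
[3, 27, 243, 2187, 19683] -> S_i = 3*9^i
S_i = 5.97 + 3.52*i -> [5.97, 9.49, 13.01, 16.53, 20.05]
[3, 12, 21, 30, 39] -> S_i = 3 + 9*i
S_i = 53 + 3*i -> [53, 56, 59, 62, 65]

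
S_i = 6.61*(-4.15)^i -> [6.61, -27.43, 113.84, -472.44, 1960.62]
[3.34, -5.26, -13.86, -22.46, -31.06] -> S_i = 3.34 + -8.60*i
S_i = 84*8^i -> [84, 672, 5376, 43008, 344064]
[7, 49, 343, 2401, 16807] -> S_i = 7*7^i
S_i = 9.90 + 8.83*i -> [9.9, 18.73, 27.56, 36.39, 45.22]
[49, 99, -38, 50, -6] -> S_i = Random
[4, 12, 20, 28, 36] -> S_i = 4 + 8*i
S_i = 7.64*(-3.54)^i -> [7.64, -27.05, 95.74, -338.92, 1199.79]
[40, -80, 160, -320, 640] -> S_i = 40*-2^i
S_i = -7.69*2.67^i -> [-7.69, -20.53, -54.82, -146.37, -390.82]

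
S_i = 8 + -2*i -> [8, 6, 4, 2, 0]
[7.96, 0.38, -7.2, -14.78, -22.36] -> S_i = 7.96 + -7.58*i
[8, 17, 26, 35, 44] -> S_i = 8 + 9*i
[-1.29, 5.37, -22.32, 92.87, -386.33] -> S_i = -1.29*(-4.16)^i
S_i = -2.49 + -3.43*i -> [-2.49, -5.92, -9.35, -12.78, -16.21]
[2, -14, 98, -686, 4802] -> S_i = 2*-7^i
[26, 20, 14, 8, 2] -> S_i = 26 + -6*i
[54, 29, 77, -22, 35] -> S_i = Random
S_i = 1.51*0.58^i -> [1.51, 0.88, 0.51, 0.29, 0.17]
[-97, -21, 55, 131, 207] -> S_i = -97 + 76*i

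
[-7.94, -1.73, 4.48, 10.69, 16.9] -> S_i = -7.94 + 6.21*i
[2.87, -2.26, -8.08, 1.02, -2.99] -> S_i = Random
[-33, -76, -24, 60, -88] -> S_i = Random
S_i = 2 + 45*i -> [2, 47, 92, 137, 182]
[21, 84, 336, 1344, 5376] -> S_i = 21*4^i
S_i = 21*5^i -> [21, 105, 525, 2625, 13125]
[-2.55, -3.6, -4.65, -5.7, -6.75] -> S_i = -2.55 + -1.05*i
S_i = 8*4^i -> [8, 32, 128, 512, 2048]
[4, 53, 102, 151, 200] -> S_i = 4 + 49*i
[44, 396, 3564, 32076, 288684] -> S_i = 44*9^i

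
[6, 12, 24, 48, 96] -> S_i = 6*2^i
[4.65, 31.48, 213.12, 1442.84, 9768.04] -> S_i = 4.65*6.77^i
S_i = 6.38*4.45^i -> [6.38, 28.39, 126.34, 562.21, 2501.85]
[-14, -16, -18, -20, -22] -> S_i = -14 + -2*i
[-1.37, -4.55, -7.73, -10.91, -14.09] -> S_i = -1.37 + -3.18*i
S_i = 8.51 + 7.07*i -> [8.51, 15.58, 22.65, 29.72, 36.79]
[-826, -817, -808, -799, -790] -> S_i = -826 + 9*i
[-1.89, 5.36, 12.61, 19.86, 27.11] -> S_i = -1.89 + 7.25*i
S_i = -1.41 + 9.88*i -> [-1.41, 8.47, 18.35, 28.23, 38.11]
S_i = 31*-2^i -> [31, -62, 124, -248, 496]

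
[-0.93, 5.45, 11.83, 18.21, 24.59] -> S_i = -0.93 + 6.38*i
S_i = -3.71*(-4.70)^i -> [-3.71, 17.44, -81.95, 385.18, -1810.36]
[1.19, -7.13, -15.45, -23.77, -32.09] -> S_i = 1.19 + -8.32*i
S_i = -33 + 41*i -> [-33, 8, 49, 90, 131]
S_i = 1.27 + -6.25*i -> [1.27, -4.98, -11.23, -17.48, -23.73]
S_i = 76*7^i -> [76, 532, 3724, 26068, 182476]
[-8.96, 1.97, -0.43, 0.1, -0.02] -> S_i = -8.96*(-0.22)^i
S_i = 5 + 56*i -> [5, 61, 117, 173, 229]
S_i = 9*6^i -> [9, 54, 324, 1944, 11664]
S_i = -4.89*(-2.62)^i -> [-4.89, 12.81, -33.57, 87.95, -230.42]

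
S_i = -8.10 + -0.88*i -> [-8.1, -8.98, -9.86, -10.74, -11.62]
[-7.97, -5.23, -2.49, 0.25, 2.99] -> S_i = -7.97 + 2.74*i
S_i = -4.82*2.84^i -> [-4.82, -13.69, -38.88, -110.41, -313.56]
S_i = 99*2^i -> [99, 198, 396, 792, 1584]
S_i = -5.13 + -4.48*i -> [-5.13, -9.61, -14.09, -18.57, -23.05]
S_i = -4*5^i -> [-4, -20, -100, -500, -2500]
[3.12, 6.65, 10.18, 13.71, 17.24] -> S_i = 3.12 + 3.53*i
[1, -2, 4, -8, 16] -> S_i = 1*-2^i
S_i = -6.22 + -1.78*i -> [-6.22, -8.0, -9.78, -11.56, -13.34]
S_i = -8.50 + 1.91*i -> [-8.5, -6.59, -4.68, -2.77, -0.86]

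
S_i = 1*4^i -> [1, 4, 16, 64, 256]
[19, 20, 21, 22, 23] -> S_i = 19 + 1*i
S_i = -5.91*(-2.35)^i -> [-5.91, 13.89, -32.64, 76.7, -180.24]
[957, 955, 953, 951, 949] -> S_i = 957 + -2*i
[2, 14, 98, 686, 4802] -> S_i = 2*7^i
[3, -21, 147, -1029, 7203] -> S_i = 3*-7^i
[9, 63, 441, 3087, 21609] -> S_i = 9*7^i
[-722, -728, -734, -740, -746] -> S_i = -722 + -6*i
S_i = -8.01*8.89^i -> [-8.01, -71.21, -633.05, -5627.79, -50031.04]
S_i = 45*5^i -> [45, 225, 1125, 5625, 28125]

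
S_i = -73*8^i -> [-73, -584, -4672, -37376, -299008]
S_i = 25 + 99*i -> [25, 124, 223, 322, 421]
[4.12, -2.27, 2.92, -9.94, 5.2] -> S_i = Random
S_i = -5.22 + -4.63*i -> [-5.22, -9.85, -14.48, -19.11, -23.74]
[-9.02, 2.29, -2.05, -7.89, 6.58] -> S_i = Random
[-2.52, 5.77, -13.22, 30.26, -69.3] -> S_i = -2.52*(-2.29)^i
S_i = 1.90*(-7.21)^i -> [1.9, -13.7, 98.77, -712.13, 5134.46]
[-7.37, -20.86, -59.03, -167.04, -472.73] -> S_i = -7.37*2.83^i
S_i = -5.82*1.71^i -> [-5.82, -9.95, -17.02, -29.1, -49.76]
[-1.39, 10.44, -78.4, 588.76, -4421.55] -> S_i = -1.39*(-7.51)^i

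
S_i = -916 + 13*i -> [-916, -903, -890, -877, -864]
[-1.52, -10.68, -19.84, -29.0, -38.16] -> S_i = -1.52 + -9.16*i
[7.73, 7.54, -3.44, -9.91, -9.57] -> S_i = Random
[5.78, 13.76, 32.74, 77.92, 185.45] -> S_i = 5.78*2.38^i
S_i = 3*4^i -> [3, 12, 48, 192, 768]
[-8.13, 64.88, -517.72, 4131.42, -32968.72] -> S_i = -8.13*(-7.98)^i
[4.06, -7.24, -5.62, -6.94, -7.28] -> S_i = Random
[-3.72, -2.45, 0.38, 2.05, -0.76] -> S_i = Random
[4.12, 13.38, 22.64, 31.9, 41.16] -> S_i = 4.12 + 9.26*i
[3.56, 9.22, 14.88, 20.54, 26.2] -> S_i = 3.56 + 5.66*i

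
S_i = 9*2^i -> [9, 18, 36, 72, 144]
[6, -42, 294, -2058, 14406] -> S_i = 6*-7^i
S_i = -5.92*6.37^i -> [-5.92, -37.71, -240.22, -1530.17, -9747.19]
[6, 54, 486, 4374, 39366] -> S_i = 6*9^i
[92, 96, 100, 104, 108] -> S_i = 92 + 4*i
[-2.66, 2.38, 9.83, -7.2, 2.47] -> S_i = Random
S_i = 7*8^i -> [7, 56, 448, 3584, 28672]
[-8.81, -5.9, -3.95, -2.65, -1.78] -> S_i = -8.81*0.67^i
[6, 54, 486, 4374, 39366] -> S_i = 6*9^i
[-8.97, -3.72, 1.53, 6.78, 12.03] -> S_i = -8.97 + 5.25*i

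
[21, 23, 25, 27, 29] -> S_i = 21 + 2*i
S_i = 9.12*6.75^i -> [9.12, 61.56, 415.53, 2804.83, 18932.59]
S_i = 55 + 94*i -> [55, 149, 243, 337, 431]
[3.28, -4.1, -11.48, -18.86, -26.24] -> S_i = 3.28 + -7.38*i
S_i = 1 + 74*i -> [1, 75, 149, 223, 297]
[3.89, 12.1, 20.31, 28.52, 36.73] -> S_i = 3.89 + 8.21*i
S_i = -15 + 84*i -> [-15, 69, 153, 237, 321]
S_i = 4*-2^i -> [4, -8, 16, -32, 64]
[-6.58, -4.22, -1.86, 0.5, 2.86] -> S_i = -6.58 + 2.36*i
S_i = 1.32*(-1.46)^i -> [1.32, -1.93, 2.81, -4.11, 6.0]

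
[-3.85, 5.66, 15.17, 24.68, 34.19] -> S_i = -3.85 + 9.51*i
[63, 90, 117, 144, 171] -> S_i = 63 + 27*i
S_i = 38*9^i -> [38, 342, 3078, 27702, 249318]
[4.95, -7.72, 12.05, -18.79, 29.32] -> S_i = 4.95*(-1.56)^i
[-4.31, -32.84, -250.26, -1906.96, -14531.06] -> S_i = -4.31*7.62^i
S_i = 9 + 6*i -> [9, 15, 21, 27, 33]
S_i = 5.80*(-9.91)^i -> [5.8, -57.48, 569.61, -5644.81, 55940.02]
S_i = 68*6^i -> [68, 408, 2448, 14688, 88128]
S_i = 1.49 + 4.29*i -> [1.49, 5.78, 10.07, 14.36, 18.65]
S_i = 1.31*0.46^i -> [1.31, 0.6, 0.28, 0.13, 0.06]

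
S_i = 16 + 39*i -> [16, 55, 94, 133, 172]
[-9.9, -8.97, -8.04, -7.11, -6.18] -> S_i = -9.90 + 0.93*i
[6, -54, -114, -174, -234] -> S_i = 6 + -60*i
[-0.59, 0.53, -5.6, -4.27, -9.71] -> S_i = Random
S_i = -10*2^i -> [-10, -20, -40, -80, -160]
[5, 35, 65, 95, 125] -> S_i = 5 + 30*i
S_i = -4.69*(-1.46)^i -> [-4.69, 6.85, -10.0, 14.6, -21.31]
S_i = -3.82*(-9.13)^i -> [-3.82, 34.88, -318.42, 2907.21, -26542.78]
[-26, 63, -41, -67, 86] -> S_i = Random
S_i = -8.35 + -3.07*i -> [-8.35, -11.42, -14.49, -17.56, -20.63]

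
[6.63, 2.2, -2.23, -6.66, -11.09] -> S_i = 6.63 + -4.43*i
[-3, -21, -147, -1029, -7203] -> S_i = -3*7^i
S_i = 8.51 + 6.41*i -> [8.51, 14.92, 21.33, 27.74, 34.15]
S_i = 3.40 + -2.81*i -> [3.4, 0.59, -2.22, -5.03, -7.84]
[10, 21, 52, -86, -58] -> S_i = Random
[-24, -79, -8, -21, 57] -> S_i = Random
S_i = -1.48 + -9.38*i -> [-1.48, -10.86, -20.24, -29.62, -39.0]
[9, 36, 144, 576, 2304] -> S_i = 9*4^i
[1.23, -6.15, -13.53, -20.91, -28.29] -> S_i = 1.23 + -7.38*i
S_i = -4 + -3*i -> [-4, -7, -10, -13, -16]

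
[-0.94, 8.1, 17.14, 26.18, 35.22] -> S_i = -0.94 + 9.04*i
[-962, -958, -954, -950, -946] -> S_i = -962 + 4*i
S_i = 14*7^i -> [14, 98, 686, 4802, 33614]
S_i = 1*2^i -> [1, 2, 4, 8, 16]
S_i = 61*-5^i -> [61, -305, 1525, -7625, 38125]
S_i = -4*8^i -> [-4, -32, -256, -2048, -16384]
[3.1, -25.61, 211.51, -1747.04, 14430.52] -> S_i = 3.10*(-8.26)^i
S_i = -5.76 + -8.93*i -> [-5.76, -14.69, -23.62, -32.55, -41.48]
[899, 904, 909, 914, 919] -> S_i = 899 + 5*i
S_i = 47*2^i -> [47, 94, 188, 376, 752]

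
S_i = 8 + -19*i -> [8, -11, -30, -49, -68]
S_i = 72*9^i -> [72, 648, 5832, 52488, 472392]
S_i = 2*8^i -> [2, 16, 128, 1024, 8192]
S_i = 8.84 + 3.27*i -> [8.84, 12.11, 15.38, 18.65, 21.92]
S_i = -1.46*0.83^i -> [-1.46, -1.21, -1.01, -0.83, -0.69]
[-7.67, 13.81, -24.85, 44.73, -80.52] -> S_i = -7.67*(-1.80)^i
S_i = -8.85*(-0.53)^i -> [-8.85, 4.69, -2.49, 1.32, -0.7]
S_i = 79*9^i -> [79, 711, 6399, 57591, 518319]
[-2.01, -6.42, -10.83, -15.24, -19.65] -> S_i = -2.01 + -4.41*i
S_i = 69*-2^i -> [69, -138, 276, -552, 1104]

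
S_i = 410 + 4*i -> [410, 414, 418, 422, 426]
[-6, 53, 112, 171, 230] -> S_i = -6 + 59*i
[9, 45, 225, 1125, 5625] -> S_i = 9*5^i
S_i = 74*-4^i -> [74, -296, 1184, -4736, 18944]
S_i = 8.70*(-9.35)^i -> [8.7, -81.34, 760.58, -7111.38, 66491.43]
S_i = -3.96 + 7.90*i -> [-3.96, 3.94, 11.84, 19.74, 27.64]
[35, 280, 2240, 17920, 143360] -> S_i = 35*8^i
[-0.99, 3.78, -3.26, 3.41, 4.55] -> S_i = Random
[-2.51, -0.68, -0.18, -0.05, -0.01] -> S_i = -2.51*0.27^i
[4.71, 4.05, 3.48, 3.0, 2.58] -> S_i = 4.71*0.86^i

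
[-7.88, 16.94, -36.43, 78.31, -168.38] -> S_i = -7.88*(-2.15)^i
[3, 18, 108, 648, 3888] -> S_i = 3*6^i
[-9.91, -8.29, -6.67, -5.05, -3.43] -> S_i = -9.91 + 1.62*i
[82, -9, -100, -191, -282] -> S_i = 82 + -91*i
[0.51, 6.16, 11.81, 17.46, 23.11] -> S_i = 0.51 + 5.65*i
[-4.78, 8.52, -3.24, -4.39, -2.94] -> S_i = Random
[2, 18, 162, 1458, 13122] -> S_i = 2*9^i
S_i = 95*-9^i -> [95, -855, 7695, -69255, 623295]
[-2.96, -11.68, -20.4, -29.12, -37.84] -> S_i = -2.96 + -8.72*i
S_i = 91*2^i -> [91, 182, 364, 728, 1456]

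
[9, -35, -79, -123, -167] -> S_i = 9 + -44*i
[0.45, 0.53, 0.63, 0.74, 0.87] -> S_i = 0.45*1.18^i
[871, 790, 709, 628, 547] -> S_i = 871 + -81*i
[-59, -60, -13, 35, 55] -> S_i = Random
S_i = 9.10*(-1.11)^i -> [9.1, -10.1, 11.21, -12.45, 13.81]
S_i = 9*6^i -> [9, 54, 324, 1944, 11664]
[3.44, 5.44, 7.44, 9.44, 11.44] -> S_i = 3.44 + 2.00*i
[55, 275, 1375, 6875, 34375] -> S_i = 55*5^i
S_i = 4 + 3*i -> [4, 7, 10, 13, 16]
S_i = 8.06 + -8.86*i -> [8.06, -0.8, -9.66, -18.52, -27.38]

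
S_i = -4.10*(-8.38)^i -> [-4.1, 34.36, -287.92, 2412.77, -20219.01]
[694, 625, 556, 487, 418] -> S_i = 694 + -69*i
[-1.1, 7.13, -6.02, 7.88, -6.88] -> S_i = Random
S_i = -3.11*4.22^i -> [-3.11, -13.12, -55.38, -233.72, -986.3]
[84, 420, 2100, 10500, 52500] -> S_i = 84*5^i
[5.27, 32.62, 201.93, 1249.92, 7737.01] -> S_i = 5.27*6.19^i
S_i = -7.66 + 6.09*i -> [-7.66, -1.57, 4.52, 10.61, 16.7]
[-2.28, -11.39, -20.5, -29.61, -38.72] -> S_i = -2.28 + -9.11*i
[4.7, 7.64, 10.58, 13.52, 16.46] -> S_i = 4.70 + 2.94*i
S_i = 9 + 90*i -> [9, 99, 189, 279, 369]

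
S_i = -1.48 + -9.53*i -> [-1.48, -11.01, -20.54, -30.07, -39.6]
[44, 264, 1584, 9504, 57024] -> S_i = 44*6^i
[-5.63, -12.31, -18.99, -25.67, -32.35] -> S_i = -5.63 + -6.68*i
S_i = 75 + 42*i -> [75, 117, 159, 201, 243]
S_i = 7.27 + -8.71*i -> [7.27, -1.44, -10.15, -18.86, -27.57]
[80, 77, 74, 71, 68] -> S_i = 80 + -3*i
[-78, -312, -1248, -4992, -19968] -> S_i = -78*4^i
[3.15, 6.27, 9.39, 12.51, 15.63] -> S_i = 3.15 + 3.12*i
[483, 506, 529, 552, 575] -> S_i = 483 + 23*i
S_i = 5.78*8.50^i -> [5.78, 49.13, 417.6, 3549.64, 30171.96]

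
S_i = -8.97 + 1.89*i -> [-8.97, -7.08, -5.19, -3.3, -1.41]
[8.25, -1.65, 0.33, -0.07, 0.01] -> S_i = 8.25*(-0.20)^i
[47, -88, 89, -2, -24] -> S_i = Random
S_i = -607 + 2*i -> [-607, -605, -603, -601, -599]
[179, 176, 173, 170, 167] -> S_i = 179 + -3*i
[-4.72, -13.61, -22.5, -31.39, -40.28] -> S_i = -4.72 + -8.89*i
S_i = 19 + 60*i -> [19, 79, 139, 199, 259]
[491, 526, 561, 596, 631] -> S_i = 491 + 35*i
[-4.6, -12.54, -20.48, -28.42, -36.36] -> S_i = -4.60 + -7.94*i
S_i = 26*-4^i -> [26, -104, 416, -1664, 6656]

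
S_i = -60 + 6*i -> [-60, -54, -48, -42, -36]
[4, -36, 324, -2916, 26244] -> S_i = 4*-9^i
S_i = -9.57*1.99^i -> [-9.57, -19.04, -37.9, -75.42, -150.08]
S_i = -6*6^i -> [-6, -36, -216, -1296, -7776]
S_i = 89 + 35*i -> [89, 124, 159, 194, 229]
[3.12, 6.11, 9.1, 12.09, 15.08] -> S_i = 3.12 + 2.99*i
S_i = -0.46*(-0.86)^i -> [-0.46, 0.4, -0.34, 0.29, -0.25]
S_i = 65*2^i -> [65, 130, 260, 520, 1040]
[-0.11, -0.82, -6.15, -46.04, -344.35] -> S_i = -0.11*7.48^i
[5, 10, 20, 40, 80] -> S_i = 5*2^i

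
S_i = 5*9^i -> [5, 45, 405, 3645, 32805]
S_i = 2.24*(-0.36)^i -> [2.24, -0.81, 0.29, -0.1, 0.04]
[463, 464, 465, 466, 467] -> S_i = 463 + 1*i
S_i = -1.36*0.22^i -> [-1.36, -0.3, -0.07, -0.01, -0.0]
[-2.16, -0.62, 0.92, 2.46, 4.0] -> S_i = -2.16 + 1.54*i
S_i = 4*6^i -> [4, 24, 144, 864, 5184]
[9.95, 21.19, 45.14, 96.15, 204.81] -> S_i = 9.95*2.13^i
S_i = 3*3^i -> [3, 9, 27, 81, 243]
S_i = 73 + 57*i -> [73, 130, 187, 244, 301]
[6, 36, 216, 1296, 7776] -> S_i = 6*6^i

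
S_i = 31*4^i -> [31, 124, 496, 1984, 7936]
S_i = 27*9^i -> [27, 243, 2187, 19683, 177147]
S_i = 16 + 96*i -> [16, 112, 208, 304, 400]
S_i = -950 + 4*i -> [-950, -946, -942, -938, -934]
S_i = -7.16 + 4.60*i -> [-7.16, -2.56, 2.04, 6.64, 11.24]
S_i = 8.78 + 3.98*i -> [8.78, 12.76, 16.74, 20.72, 24.7]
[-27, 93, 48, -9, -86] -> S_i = Random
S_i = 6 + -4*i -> [6, 2, -2, -6, -10]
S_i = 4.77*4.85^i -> [4.77, 23.13, 112.2, 544.18, 2639.28]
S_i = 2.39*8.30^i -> [2.39, 19.84, 164.65, 1366.57, 11342.54]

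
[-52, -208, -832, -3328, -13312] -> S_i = -52*4^i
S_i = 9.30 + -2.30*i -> [9.3, 7.0, 4.7, 2.4, 0.1]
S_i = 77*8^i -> [77, 616, 4928, 39424, 315392]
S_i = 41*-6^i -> [41, -246, 1476, -8856, 53136]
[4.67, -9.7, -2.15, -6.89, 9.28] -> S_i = Random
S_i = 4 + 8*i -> [4, 12, 20, 28, 36]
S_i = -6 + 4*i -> [-6, -2, 2, 6, 10]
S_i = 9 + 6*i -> [9, 15, 21, 27, 33]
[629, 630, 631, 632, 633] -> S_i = 629 + 1*i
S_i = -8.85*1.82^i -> [-8.85, -16.11, -29.31, -53.35, -97.1]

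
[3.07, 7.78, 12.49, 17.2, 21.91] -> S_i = 3.07 + 4.71*i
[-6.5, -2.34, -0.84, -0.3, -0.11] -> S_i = -6.50*0.36^i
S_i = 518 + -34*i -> [518, 484, 450, 416, 382]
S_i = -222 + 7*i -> [-222, -215, -208, -201, -194]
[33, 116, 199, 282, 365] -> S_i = 33 + 83*i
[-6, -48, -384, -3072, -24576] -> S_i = -6*8^i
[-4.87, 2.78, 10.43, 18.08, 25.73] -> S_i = -4.87 + 7.65*i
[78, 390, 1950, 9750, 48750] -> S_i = 78*5^i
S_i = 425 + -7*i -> [425, 418, 411, 404, 397]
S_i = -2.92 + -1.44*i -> [-2.92, -4.36, -5.8, -7.24, -8.68]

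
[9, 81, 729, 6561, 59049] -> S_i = 9*9^i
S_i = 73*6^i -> [73, 438, 2628, 15768, 94608]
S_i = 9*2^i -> [9, 18, 36, 72, 144]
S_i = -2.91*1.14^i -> [-2.91, -3.32, -3.78, -4.31, -4.91]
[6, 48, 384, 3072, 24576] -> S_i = 6*8^i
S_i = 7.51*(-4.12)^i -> [7.51, -30.94, 127.48, -525.21, 2163.86]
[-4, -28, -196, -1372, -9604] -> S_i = -4*7^i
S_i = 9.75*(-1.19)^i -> [9.75, -11.6, 13.81, -16.43, 19.55]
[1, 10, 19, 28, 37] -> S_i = 1 + 9*i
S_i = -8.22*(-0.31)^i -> [-8.22, 2.55, -0.79, 0.24, -0.08]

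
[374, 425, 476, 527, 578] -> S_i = 374 + 51*i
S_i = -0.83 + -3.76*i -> [-0.83, -4.59, -8.35, -12.11, -15.87]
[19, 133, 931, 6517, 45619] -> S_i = 19*7^i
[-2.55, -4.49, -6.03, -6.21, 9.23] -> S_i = Random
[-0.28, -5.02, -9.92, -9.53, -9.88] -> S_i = Random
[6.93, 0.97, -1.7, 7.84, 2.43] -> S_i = Random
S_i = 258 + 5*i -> [258, 263, 268, 273, 278]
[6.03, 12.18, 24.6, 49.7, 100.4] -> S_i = 6.03*2.02^i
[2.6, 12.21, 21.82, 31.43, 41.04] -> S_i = 2.60 + 9.61*i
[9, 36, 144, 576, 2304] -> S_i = 9*4^i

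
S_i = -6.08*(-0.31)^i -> [-6.08, 1.88, -0.58, 0.18, -0.06]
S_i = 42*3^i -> [42, 126, 378, 1134, 3402]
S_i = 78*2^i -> [78, 156, 312, 624, 1248]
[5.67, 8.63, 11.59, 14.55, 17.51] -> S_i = 5.67 + 2.96*i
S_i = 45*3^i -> [45, 135, 405, 1215, 3645]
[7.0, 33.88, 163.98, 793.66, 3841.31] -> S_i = 7.00*4.84^i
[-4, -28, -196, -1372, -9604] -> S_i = -4*7^i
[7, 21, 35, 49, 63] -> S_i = 7 + 14*i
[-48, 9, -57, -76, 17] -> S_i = Random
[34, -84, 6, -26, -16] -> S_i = Random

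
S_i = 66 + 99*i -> [66, 165, 264, 363, 462]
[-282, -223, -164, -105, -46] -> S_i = -282 + 59*i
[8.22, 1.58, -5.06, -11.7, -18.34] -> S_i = 8.22 + -6.64*i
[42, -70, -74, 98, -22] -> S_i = Random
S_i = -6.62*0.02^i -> [-6.62, -0.13, -0.0, -0.0, -0.0]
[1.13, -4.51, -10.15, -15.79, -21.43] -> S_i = 1.13 + -5.64*i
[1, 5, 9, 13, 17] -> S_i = 1 + 4*i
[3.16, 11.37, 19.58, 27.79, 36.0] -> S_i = 3.16 + 8.21*i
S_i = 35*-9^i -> [35, -315, 2835, -25515, 229635]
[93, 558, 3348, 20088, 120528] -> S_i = 93*6^i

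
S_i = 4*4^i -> [4, 16, 64, 256, 1024]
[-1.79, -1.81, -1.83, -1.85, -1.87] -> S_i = -1.79 + -0.02*i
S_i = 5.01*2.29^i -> [5.01, 11.47, 26.27, 60.17, 137.78]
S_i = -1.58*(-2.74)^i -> [-1.58, 4.33, -11.86, 32.5, -89.06]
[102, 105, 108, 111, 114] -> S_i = 102 + 3*i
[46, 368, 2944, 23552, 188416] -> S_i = 46*8^i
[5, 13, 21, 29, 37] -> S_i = 5 + 8*i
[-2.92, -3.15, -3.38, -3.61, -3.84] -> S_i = -2.92 + -0.23*i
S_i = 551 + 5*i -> [551, 556, 561, 566, 571]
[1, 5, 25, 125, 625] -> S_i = 1*5^i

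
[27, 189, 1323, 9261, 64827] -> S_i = 27*7^i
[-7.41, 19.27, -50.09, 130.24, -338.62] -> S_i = -7.41*(-2.60)^i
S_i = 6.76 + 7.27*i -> [6.76, 14.03, 21.3, 28.57, 35.84]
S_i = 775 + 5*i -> [775, 780, 785, 790, 795]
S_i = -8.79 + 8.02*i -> [-8.79, -0.77, 7.25, 15.27, 23.29]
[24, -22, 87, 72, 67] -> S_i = Random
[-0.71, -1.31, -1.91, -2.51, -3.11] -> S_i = -0.71 + -0.60*i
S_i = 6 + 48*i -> [6, 54, 102, 150, 198]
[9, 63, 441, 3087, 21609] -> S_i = 9*7^i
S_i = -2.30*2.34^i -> [-2.3, -5.38, -12.59, -29.47, -68.96]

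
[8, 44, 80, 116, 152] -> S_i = 8 + 36*i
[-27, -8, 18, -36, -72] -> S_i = Random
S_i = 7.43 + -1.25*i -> [7.43, 6.18, 4.93, 3.68, 2.43]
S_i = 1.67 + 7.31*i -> [1.67, 8.98, 16.29, 23.6, 30.91]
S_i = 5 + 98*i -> [5, 103, 201, 299, 397]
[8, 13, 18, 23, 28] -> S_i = 8 + 5*i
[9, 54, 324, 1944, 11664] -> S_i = 9*6^i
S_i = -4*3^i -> [-4, -12, -36, -108, -324]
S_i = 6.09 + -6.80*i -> [6.09, -0.71, -7.51, -14.31, -21.11]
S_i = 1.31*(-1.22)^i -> [1.31, -1.6, 1.95, -2.38, 2.9]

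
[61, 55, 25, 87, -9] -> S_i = Random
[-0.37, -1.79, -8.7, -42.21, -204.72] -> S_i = -0.37*4.85^i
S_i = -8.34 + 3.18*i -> [-8.34, -5.16, -1.98, 1.2, 4.38]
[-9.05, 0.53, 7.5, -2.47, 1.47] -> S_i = Random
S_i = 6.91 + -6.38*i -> [6.91, 0.53, -5.85, -12.23, -18.61]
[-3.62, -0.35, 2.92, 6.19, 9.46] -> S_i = -3.62 + 3.27*i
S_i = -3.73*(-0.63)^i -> [-3.73, 2.35, -1.48, 0.93, -0.59]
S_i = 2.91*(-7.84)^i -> [2.91, -22.81, 178.86, -1402.3, 10994.04]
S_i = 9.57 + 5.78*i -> [9.57, 15.35, 21.13, 26.91, 32.69]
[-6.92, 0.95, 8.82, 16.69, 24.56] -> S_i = -6.92 + 7.87*i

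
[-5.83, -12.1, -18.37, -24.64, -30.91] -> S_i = -5.83 + -6.27*i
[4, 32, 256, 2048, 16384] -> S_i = 4*8^i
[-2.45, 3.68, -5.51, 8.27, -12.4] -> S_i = -2.45*(-1.50)^i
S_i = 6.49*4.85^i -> [6.49, 31.48, 152.66, 740.41, 3590.97]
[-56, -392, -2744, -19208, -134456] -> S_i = -56*7^i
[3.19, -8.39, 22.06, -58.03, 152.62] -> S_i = 3.19*(-2.63)^i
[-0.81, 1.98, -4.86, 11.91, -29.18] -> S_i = -0.81*(-2.45)^i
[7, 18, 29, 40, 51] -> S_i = 7 + 11*i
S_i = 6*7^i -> [6, 42, 294, 2058, 14406]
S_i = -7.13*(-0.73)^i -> [-7.13, 5.2, -3.8, 2.77, -2.02]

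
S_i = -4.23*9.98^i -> [-4.23, -42.22, -421.31, -4204.67, -41962.61]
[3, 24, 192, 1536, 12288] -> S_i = 3*8^i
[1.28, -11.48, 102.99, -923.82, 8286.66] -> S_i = 1.28*(-8.97)^i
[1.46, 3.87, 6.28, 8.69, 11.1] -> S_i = 1.46 + 2.41*i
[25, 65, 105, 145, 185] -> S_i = 25 + 40*i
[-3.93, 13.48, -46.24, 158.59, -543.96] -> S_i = -3.93*(-3.43)^i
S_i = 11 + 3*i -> [11, 14, 17, 20, 23]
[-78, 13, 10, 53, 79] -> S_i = Random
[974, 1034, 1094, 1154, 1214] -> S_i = 974 + 60*i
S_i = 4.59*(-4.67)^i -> [4.59, -21.44, 100.1, -467.48, 2183.13]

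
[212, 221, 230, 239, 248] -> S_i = 212 + 9*i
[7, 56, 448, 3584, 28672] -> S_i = 7*8^i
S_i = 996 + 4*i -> [996, 1000, 1004, 1008, 1012]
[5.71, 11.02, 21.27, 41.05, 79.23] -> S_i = 5.71*1.93^i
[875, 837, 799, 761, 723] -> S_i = 875 + -38*i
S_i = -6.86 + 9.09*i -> [-6.86, 2.23, 11.32, 20.41, 29.5]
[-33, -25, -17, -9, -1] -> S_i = -33 + 8*i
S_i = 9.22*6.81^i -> [9.22, 62.79, 427.59, 2911.87, 19829.85]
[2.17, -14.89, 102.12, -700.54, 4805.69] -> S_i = 2.17*(-6.86)^i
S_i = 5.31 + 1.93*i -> [5.31, 7.24, 9.17, 11.1, 13.03]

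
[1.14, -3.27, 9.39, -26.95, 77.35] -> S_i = 1.14*(-2.87)^i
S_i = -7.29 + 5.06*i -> [-7.29, -2.23, 2.83, 7.89, 12.95]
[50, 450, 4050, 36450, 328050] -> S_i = 50*9^i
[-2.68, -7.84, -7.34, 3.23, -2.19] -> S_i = Random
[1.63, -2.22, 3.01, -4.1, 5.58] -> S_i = 1.63*(-1.36)^i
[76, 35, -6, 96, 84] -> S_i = Random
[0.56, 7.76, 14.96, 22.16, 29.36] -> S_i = 0.56 + 7.20*i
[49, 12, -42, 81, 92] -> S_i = Random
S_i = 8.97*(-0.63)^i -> [8.97, -5.65, 3.56, -2.24, 1.41]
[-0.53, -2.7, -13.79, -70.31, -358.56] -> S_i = -0.53*5.10^i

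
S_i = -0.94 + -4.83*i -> [-0.94, -5.77, -10.6, -15.43, -20.26]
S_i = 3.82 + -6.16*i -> [3.82, -2.34, -8.5, -14.66, -20.82]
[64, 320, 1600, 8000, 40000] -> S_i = 64*5^i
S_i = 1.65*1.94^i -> [1.65, 3.2, 6.21, 12.05, 23.37]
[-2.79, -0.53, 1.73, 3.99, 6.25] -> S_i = -2.79 + 2.26*i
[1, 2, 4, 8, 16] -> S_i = 1*2^i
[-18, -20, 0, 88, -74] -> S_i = Random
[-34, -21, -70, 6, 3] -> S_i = Random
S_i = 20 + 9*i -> [20, 29, 38, 47, 56]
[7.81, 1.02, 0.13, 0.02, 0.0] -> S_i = 7.81*0.13^i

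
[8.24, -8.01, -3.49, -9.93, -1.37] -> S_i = Random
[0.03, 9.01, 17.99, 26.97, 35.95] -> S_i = 0.03 + 8.98*i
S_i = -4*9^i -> [-4, -36, -324, -2916, -26244]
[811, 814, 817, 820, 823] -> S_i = 811 + 3*i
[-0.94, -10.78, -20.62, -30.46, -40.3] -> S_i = -0.94 + -9.84*i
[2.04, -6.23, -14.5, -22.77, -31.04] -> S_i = 2.04 + -8.27*i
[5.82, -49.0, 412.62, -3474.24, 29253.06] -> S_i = 5.82*(-8.42)^i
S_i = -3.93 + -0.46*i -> [-3.93, -4.39, -4.85, -5.31, -5.77]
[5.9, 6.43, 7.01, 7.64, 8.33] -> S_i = 5.90*1.09^i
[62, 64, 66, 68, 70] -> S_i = 62 + 2*i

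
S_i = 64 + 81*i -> [64, 145, 226, 307, 388]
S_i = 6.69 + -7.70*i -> [6.69, -1.01, -8.71, -16.41, -24.11]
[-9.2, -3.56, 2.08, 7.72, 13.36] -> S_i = -9.20 + 5.64*i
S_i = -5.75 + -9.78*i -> [-5.75, -15.53, -25.31, -35.09, -44.87]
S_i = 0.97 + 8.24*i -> [0.97, 9.21, 17.45, 25.69, 33.93]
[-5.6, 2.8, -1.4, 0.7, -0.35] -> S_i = -5.60*(-0.50)^i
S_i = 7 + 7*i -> [7, 14, 21, 28, 35]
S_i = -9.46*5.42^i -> [-9.46, -51.27, -277.9, -1506.22, -8163.72]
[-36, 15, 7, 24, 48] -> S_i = Random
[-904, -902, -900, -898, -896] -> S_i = -904 + 2*i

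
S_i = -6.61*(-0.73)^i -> [-6.61, 4.83, -3.52, 2.57, -1.88]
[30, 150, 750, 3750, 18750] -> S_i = 30*5^i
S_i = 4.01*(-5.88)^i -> [4.01, -23.58, 138.64, -815.22, 4793.51]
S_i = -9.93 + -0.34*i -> [-9.93, -10.27, -10.61, -10.95, -11.29]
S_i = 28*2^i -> [28, 56, 112, 224, 448]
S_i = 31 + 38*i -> [31, 69, 107, 145, 183]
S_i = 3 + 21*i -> [3, 24, 45, 66, 87]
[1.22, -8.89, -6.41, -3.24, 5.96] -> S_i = Random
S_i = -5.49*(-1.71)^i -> [-5.49, 9.39, -16.05, 27.45, -46.94]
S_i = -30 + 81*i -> [-30, 51, 132, 213, 294]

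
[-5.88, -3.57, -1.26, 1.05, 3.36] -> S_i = -5.88 + 2.31*i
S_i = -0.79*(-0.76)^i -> [-0.79, 0.6, -0.46, 0.35, -0.26]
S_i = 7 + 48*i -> [7, 55, 103, 151, 199]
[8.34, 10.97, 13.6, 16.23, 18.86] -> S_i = 8.34 + 2.63*i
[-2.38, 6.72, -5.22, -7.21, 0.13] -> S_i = Random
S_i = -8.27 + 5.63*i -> [-8.27, -2.64, 2.99, 8.62, 14.25]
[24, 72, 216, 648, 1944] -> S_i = 24*3^i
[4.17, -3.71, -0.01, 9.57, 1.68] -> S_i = Random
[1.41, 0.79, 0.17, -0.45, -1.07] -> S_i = 1.41 + -0.62*i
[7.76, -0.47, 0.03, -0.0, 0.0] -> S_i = 7.76*(-0.06)^i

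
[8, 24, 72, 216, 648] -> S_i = 8*3^i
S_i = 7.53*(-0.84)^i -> [7.53, -6.33, 5.31, -4.46, 3.75]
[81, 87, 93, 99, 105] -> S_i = 81 + 6*i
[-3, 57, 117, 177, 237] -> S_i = -3 + 60*i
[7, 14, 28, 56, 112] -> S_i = 7*2^i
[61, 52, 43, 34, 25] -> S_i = 61 + -9*i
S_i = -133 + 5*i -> [-133, -128, -123, -118, -113]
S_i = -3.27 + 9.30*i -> [-3.27, 6.03, 15.33, 24.63, 33.93]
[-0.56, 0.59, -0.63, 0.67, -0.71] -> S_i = -0.56*(-1.06)^i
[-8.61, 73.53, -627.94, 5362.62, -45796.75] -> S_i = -8.61*(-8.54)^i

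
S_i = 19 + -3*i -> [19, 16, 13, 10, 7]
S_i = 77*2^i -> [77, 154, 308, 616, 1232]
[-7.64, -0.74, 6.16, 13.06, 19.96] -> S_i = -7.64 + 6.90*i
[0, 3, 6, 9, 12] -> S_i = 0 + 3*i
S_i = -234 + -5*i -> [-234, -239, -244, -249, -254]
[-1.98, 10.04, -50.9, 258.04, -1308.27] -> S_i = -1.98*(-5.07)^i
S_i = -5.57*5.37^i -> [-5.57, -29.91, -160.62, -862.54, -4631.83]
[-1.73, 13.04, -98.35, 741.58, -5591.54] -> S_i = -1.73*(-7.54)^i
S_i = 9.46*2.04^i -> [9.46, 19.3, 39.37, 80.31, 163.84]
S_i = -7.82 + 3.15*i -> [-7.82, -4.67, -1.52, 1.63, 4.78]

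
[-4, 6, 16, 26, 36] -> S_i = -4 + 10*i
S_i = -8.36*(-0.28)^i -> [-8.36, 2.34, -0.66, 0.18, -0.05]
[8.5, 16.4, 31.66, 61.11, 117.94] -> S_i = 8.50*1.93^i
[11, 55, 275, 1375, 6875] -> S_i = 11*5^i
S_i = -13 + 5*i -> [-13, -8, -3, 2, 7]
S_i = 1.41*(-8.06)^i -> [1.41, -11.36, 91.6, -738.29, 5950.58]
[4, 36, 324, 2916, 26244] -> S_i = 4*9^i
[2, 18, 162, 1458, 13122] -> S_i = 2*9^i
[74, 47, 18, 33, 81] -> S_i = Random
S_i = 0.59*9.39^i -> [0.59, 5.54, 52.02, 488.48, 4586.85]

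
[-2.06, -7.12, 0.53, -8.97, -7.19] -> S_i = Random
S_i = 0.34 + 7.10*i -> [0.34, 7.44, 14.54, 21.64, 28.74]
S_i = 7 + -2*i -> [7, 5, 3, 1, -1]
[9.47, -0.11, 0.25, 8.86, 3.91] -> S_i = Random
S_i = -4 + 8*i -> [-4, 4, 12, 20, 28]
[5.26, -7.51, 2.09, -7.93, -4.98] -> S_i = Random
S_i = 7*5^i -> [7, 35, 175, 875, 4375]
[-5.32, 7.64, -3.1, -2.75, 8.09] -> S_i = Random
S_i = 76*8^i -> [76, 608, 4864, 38912, 311296]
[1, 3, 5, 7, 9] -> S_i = 1 + 2*i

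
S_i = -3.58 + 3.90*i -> [-3.58, 0.32, 4.22, 8.12, 12.02]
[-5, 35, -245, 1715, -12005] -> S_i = -5*-7^i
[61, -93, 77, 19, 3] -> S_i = Random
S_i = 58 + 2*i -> [58, 60, 62, 64, 66]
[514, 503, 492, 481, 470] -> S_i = 514 + -11*i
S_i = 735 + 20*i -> [735, 755, 775, 795, 815]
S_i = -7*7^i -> [-7, -49, -343, -2401, -16807]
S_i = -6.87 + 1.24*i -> [-6.87, -5.63, -4.39, -3.15, -1.91]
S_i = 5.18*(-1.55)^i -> [5.18, -8.03, 12.44, -19.29, 29.9]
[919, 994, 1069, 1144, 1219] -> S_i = 919 + 75*i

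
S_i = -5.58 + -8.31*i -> [-5.58, -13.89, -22.2, -30.51, -38.82]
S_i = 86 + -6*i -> [86, 80, 74, 68, 62]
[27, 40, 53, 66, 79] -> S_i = 27 + 13*i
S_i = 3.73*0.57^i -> [3.73, 2.13, 1.21, 0.69, 0.39]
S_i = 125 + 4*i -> [125, 129, 133, 137, 141]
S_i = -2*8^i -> [-2, -16, -128, -1024, -8192]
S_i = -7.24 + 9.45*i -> [-7.24, 2.21, 11.66, 21.11, 30.56]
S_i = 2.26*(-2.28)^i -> [2.26, -5.15, 11.75, -26.79, 61.07]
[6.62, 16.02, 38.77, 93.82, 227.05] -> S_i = 6.62*2.42^i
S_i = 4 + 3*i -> [4, 7, 10, 13, 16]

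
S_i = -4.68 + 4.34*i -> [-4.68, -0.34, 4.0, 8.34, 12.68]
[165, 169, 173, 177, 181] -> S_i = 165 + 4*i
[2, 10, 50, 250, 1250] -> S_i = 2*5^i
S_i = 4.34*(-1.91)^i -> [4.34, -8.29, 15.83, -30.24, 57.76]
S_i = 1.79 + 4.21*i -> [1.79, 6.0, 10.21, 14.42, 18.63]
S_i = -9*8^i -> [-9, -72, -576, -4608, -36864]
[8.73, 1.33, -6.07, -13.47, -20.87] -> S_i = 8.73 + -7.40*i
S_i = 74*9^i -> [74, 666, 5994, 53946, 485514]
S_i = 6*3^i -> [6, 18, 54, 162, 486]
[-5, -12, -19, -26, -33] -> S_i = -5 + -7*i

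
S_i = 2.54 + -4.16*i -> [2.54, -1.62, -5.78, -9.94, -14.1]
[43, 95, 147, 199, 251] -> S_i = 43 + 52*i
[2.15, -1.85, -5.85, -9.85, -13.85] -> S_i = 2.15 + -4.00*i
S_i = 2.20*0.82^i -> [2.2, 1.8, 1.48, 1.21, 0.99]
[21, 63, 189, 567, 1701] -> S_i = 21*3^i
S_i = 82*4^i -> [82, 328, 1312, 5248, 20992]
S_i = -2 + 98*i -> [-2, 96, 194, 292, 390]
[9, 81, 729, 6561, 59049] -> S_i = 9*9^i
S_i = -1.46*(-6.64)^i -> [-1.46, 9.69, -64.37, 427.42, -2838.08]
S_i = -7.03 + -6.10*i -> [-7.03, -13.13, -19.23, -25.33, -31.43]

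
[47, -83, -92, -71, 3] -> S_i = Random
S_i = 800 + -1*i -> [800, 799, 798, 797, 796]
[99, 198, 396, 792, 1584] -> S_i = 99*2^i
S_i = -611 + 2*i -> [-611, -609, -607, -605, -603]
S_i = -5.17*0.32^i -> [-5.17, -1.65, -0.53, -0.17, -0.05]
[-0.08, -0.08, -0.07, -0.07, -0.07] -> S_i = -0.08*0.96^i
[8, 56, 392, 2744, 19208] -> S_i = 8*7^i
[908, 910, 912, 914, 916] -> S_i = 908 + 2*i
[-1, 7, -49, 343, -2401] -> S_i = -1*-7^i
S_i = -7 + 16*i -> [-7, 9, 25, 41, 57]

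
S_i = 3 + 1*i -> [3, 4, 5, 6, 7]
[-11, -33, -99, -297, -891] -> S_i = -11*3^i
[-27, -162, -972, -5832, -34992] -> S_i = -27*6^i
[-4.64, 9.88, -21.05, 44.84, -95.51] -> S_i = -4.64*(-2.13)^i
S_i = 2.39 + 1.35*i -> [2.39, 3.74, 5.09, 6.44, 7.79]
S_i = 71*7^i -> [71, 497, 3479, 24353, 170471]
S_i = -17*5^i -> [-17, -85, -425, -2125, -10625]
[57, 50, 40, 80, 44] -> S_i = Random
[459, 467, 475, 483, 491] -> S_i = 459 + 8*i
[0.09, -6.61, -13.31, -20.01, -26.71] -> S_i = 0.09 + -6.70*i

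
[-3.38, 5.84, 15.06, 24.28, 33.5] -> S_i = -3.38 + 9.22*i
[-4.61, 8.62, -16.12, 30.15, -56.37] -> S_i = -4.61*(-1.87)^i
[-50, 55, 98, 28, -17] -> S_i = Random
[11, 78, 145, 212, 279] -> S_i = 11 + 67*i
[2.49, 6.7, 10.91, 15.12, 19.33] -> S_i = 2.49 + 4.21*i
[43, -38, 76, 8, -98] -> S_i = Random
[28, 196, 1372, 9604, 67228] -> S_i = 28*7^i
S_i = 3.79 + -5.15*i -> [3.79, -1.36, -6.51, -11.66, -16.81]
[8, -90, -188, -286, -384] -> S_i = 8 + -98*i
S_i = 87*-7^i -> [87, -609, 4263, -29841, 208887]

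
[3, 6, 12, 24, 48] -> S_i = 3*2^i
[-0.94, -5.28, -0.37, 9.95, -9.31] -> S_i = Random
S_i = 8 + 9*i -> [8, 17, 26, 35, 44]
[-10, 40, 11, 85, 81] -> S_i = Random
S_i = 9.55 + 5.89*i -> [9.55, 15.44, 21.33, 27.22, 33.11]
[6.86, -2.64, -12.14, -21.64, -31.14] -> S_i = 6.86 + -9.50*i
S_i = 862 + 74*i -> [862, 936, 1010, 1084, 1158]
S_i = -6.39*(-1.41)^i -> [-6.39, 9.01, -12.7, 17.91, -25.26]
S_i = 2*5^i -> [2, 10, 50, 250, 1250]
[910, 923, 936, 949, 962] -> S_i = 910 + 13*i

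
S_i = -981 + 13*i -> [-981, -968, -955, -942, -929]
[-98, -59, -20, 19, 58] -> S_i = -98 + 39*i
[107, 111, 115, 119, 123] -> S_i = 107 + 4*i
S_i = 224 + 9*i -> [224, 233, 242, 251, 260]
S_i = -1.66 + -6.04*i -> [-1.66, -7.7, -13.74, -19.78, -25.82]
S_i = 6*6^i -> [6, 36, 216, 1296, 7776]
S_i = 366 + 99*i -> [366, 465, 564, 663, 762]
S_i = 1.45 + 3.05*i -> [1.45, 4.5, 7.55, 10.6, 13.65]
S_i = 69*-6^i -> [69, -414, 2484, -14904, 89424]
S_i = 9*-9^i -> [9, -81, 729, -6561, 59049]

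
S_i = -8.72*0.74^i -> [-8.72, -6.45, -4.78, -3.53, -2.61]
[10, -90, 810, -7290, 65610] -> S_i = 10*-9^i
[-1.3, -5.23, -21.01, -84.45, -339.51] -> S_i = -1.30*4.02^i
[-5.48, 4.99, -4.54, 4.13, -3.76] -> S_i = -5.48*(-0.91)^i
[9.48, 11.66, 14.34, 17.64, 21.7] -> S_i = 9.48*1.23^i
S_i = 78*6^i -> [78, 468, 2808, 16848, 101088]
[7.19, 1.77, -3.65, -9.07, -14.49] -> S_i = 7.19 + -5.42*i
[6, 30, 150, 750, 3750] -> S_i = 6*5^i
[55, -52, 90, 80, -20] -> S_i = Random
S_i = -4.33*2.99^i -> [-4.33, -12.95, -38.71, -115.74, -346.08]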